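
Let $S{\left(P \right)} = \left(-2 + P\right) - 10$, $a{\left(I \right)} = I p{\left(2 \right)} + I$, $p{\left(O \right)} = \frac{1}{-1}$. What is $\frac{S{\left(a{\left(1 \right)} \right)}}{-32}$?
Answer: $\frac{3}{8} \approx 0.375$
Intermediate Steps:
$p{\left(O \right)} = -1$
$a{\left(I \right)} = 0$ ($a{\left(I \right)} = I \left(-1\right) + I = - I + I = 0$)
$S{\left(P \right)} = -12 + P$
$\frac{S{\left(a{\left(1 \right)} \right)}}{-32} = \frac{-12 + 0}{-32} = \left(-12\right) \left(- \frac{1}{32}\right) = \frac{3}{8}$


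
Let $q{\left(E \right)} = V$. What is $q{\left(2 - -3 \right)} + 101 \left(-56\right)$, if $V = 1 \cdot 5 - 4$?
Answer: $-5655$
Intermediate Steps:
$V = 1$ ($V = 5 - 4 = 1$)
$q{\left(E \right)} = 1$
$q{\left(2 - -3 \right)} + 101 \left(-56\right) = 1 + 101 \left(-56\right) = 1 - 5656 = -5655$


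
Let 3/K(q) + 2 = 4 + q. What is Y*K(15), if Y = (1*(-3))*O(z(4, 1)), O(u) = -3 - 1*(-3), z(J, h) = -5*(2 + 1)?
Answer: 0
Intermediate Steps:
z(J, h) = -15 (z(J, h) = -5*3 = -15)
O(u) = 0 (O(u) = -3 + 3 = 0)
Y = 0 (Y = (1*(-3))*0 = -3*0 = 0)
K(q) = 3/(2 + q) (K(q) = 3/(-2 + (4 + q)) = 3/(2 + q))
Y*K(15) = 0*(3/(2 + 15)) = 0*(3/17) = 0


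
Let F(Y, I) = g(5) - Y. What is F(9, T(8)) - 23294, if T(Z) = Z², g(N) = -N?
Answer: -23308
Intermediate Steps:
F(Y, I) = -5 - Y (F(Y, I) = -1*5 - Y = -5 - Y)
F(9, T(8)) - 23294 = (-5 - 1*9) - 23294 = (-5 - 9) - 23294 = -14 - 23294 = -23308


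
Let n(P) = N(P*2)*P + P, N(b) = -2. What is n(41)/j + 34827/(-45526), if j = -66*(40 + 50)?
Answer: -7884839/10400940 ≈ -0.75809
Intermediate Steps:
j = -5940 (j = -66*90 = -5940)
n(P) = -P (n(P) = -2*P + P = -P)
n(41)/j + 34827/(-45526) = -1*41/(-5940) + 34827/(-45526) = -41*(-1/5940) + 34827*(-1/45526) = 41/5940 - 2679/3502 = -7884839/10400940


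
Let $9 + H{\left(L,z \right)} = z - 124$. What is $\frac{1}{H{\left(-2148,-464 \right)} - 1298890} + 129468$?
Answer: $\frac{168241982915}{1299487} \approx 1.2947 \cdot 10^{5}$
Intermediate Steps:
$H{\left(L,z \right)} = -133 + z$ ($H{\left(L,z \right)} = -9 + \left(z - 124\right) = -9 + \left(-124 + z\right) = -133 + z$)
$\frac{1}{H{\left(-2148,-464 \right)} - 1298890} + 129468 = \frac{1}{\left(-133 - 464\right) - 1298890} + 129468 = \frac{1}{-597 - 1298890} + 129468 = \frac{1}{-1299487} + 129468 = - \frac{1}{1299487} + 129468 = \frac{168241982915}{1299487}$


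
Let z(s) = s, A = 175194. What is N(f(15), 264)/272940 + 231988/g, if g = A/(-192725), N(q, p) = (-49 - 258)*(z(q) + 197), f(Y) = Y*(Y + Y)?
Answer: -2033858573045171/7969575060 ≈ -2.5520e+5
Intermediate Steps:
f(Y) = 2*Y**2 (f(Y) = Y*(2*Y) = 2*Y**2)
N(q, p) = -60479 - 307*q (N(q, p) = (-49 - 258)*(q + 197) = -307*(197 + q) = -60479 - 307*q)
g = -175194/192725 (g = 175194/(-192725) = 175194*(-1/192725) = -175194/192725 ≈ -0.90904)
N(f(15), 264)/272940 + 231988/g = (-60479 - 614*15**2)/272940 + 231988/(-175194/192725) = (-60479 - 614*225)*(1/272940) + 231988*(-192725/175194) = (-60479 - 307*450)*(1/272940) - 22354943650/87597 = (-60479 - 138150)*(1/272940) - 22354943650/87597 = -198629*1/272940 - 22354943650/87597 = -198629/272940 - 22354943650/87597 = -2033858573045171/7969575060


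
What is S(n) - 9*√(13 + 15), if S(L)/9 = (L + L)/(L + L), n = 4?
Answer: 9 - 18*√7 ≈ -38.624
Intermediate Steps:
S(L) = 9 (S(L) = 9*((L + L)/(L + L)) = 9*((2*L)/((2*L))) = 9*((2*L)*(1/(2*L))) = 9*1 = 9)
S(n) - 9*√(13 + 15) = 9 - 9*√(13 + 15) = 9 - 18*√7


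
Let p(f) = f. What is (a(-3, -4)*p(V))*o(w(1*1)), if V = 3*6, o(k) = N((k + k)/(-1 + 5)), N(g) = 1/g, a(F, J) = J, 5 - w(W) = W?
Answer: -36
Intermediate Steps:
w(W) = 5 - W
o(k) = 2/k (o(k) = 1/((k + k)/(-1 + 5)) = 1/((2*k)/4) = 1/((2*k)*(1/4)) = 1/(k/2) = 2/k)
V = 18
(a(-3, -4)*p(V))*o(w(1*1)) = (-4*18)*(2/(5 - 1)) = -144/(5 - 1*1) = -144/(5 - 1) = -144/4 = -72*1/2 = -36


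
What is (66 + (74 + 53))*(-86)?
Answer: -16598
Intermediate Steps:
(66 + (74 + 53))*(-86) = (66 + 127)*(-86) = 193*(-86) = -16598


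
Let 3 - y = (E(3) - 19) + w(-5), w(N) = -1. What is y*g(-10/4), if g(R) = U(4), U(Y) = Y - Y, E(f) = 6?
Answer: 0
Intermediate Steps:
U(Y) = 0
y = 17 (y = 3 - ((6 - 19) - 1) = 3 - (-13 - 1) = 3 - 1*(-14) = 3 + 14 = 17)
g(R) = 0
y*g(-10/4) = 17*0 = 0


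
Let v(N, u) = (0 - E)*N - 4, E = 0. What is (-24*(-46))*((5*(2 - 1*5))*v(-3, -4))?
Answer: 66240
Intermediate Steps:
v(N, u) = -4 (v(N, u) = (0 - 1*0)*N - 4 = (0 + 0)*N - 4 = 0*N - 4 = 0 - 4 = -4)
(-24*(-46))*((5*(2 - 1*5))*v(-3, -4)) = (-24*(-46))*((5*(2 - 1*5))*(-4)) = 1104*((5*(2 - 5))*(-4)) = 1104*((5*(-3))*(-4)) = 1104*(-15*(-4)) = 1104*60 = 66240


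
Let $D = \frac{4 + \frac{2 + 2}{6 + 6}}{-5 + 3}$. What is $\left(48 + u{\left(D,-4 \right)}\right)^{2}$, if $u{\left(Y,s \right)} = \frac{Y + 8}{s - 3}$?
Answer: $\frac{80089}{36} \approx 2224.7$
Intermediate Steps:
$D = - \frac{13}{6}$ ($D = \frac{4 + \frac{4}{12}}{-2} = \left(4 + 4 \cdot \frac{1}{12}\right) \left(- \frac{1}{2}\right) = \left(4 + \frac{1}{3}\right) \left(- \frac{1}{2}\right) = \frac{13}{3} \left(- \frac{1}{2}\right) = - \frac{13}{6} \approx -2.1667$)
$u{\left(Y,s \right)} = \frac{8 + Y}{-3 + s}$
$\left(48 + u{\left(D,-4 \right)}\right)^{2} = \left(48 + \frac{8 - \frac{13}{6}}{-3 - 4}\right)^{2} = \left(48 + \frac{1}{-7} \cdot \frac{35}{6}\right)^{2} = \left(48 - \frac{5}{6}\right)^{2} = \left(\frac{283}{6}\right)^{2} = \frac{80089}{36}$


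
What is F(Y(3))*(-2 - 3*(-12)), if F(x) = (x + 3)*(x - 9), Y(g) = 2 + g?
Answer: -1088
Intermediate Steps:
F(x) = (-9 + x)*(3 + x) (F(x) = (3 + x)*(-9 + x) = (-9 + x)*(3 + x))
F(Y(3))*(-2 - 3*(-12)) = (-27 + (2 + 3)² - 6*(2 + 3))*(-2 - 3*(-12)) = (-27 + 5² - 6*5)*(-2 + 36) = (-27 + 25 - 30)*34 = -32*34 = -1088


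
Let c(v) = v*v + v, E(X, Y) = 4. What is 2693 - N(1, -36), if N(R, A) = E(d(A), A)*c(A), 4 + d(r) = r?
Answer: -2347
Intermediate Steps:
d(r) = -4 + r
c(v) = v + v² (c(v) = v² + v = v + v²)
N(R, A) = 4*A*(1 + A) (N(R, A) = 4*(A*(1 + A)) = 4*A*(1 + A))
2693 - N(1, -36) = 2693 - 4*(-36)*(1 - 36) = 2693 - 4*(-36)*(-35) = 2693 - 1*5040 = 2693 - 5040 = -2347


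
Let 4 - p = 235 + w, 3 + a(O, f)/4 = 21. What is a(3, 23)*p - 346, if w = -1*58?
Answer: -12802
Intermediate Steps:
a(O, f) = 72 (a(O, f) = -12 + 4*21 = -12 + 84 = 72)
w = -58
p = -173 (p = 4 - (235 - 58) = 4 - 1*177 = 4 - 177 = -173)
a(3, 23)*p - 346 = 72*(-173) - 346 = -12456 - 346 = -12802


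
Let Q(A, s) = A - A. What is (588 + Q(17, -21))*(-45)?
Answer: -26460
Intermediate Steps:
Q(A, s) = 0
(588 + Q(17, -21))*(-45) = (588 + 0)*(-45) = 588*(-45) = -26460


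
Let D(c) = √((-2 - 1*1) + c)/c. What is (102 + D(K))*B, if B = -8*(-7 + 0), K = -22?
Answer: 5712 - 140*I/11 ≈ 5712.0 - 12.727*I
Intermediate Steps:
B = 56 (B = -8*(-7) = 56)
D(c) = √(-3 + c)/c (D(c) = √((-2 - 1) + c)/c = √(-3 + c)/c)
(102 + D(K))*B = (102 + √(-3 - 22)/(-22))*56 = (102 - 5*I/22)*56 = 5712 - 140*I/11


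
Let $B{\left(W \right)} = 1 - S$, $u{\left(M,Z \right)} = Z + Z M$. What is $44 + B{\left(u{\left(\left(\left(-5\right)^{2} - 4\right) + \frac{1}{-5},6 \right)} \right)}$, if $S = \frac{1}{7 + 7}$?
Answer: $\frac{629}{14} \approx 44.929$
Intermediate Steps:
$u{\left(M,Z \right)} = Z + M Z$
$S = \frac{1}{14} \approx 0.071429$
$B{\left(W \right)} = \frac{13}{14}$ ($B{\left(W \right)} = 1 - \frac{1}{14} = \frac{13}{14}$)
$44 + B{\left(u{\left(\left(\left(-5\right)^{2} - 4\right) + \frac{1}{-5},6 \right)} \right)} = 44 + \frac{13}{14} = \frac{629}{14}$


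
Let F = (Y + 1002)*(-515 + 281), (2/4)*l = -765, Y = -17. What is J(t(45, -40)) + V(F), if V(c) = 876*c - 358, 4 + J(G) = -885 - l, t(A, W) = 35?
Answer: -201908957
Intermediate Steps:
l = -1530 (l = 2*(-765) = -1530)
F = -230490 (F = (-17 + 1002)*(-515 + 281) = 985*(-234) = -230490)
J(G) = 641 (J(G) = -4 + (-885 - 1*(-1530)) = -4 + (-885 + 1530) = -4 + 645 = 641)
V(c) = -358 + 876*c
J(t(45, -40)) + V(F) = 641 + (-358 + 876*(-230490)) = 641 + (-358 - 201909240) = 641 - 201909598 = -201908957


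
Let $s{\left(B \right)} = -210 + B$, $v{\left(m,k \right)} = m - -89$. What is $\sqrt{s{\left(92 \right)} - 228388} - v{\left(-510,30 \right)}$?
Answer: $421 + i \sqrt{228506} \approx 421.0 + 478.02 i$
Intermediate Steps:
$v{\left(m,k \right)} = 89 + m$ ($v{\left(m,k \right)} = m + 89 = 89 + m$)
$\sqrt{s{\left(92 \right)} - 228388} - v{\left(-510,30 \right)} = \sqrt{\left(-210 + 92\right) - 228388} - \left(89 - 510\right) = \sqrt{-118 - 228388} - -421 = \sqrt{-228506} + 421 = i \sqrt{228506} + 421 = 421 + i \sqrt{228506}$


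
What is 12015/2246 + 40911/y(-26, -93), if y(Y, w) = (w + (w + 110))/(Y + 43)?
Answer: -780575331/85348 ≈ -9145.8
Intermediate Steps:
y(Y, w) = (110 + 2*w)/(43 + Y) (y(Y, w) = (w + (110 + w))/(43 + Y) = (110 + 2*w)/(43 + Y))
12015/2246 + 40911/y(-26, -93) = 12015/2246 + 40911/((2*(55 - 93)/(43 - 26))) = 12015*(1/2246) + 40911/((2*(-38)/17)) = 12015/2246 + 40911/((2*(1/17)*(-38))) = 12015/2246 + 40911/(-76/17) = 12015/2246 + 40911*(-17/76) = 12015/2246 - 695487/76 = -780575331/85348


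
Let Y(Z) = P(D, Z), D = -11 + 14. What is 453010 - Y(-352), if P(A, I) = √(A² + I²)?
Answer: 453010 - √123913 ≈ 4.5266e+5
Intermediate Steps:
D = 3
Y(Z) = √(9 + Z²) (Y(Z) = √(3² + Z²) = √(9 + Z²))
453010 - Y(-352) = 453010 - √(9 + (-352)²) = 453010 - √(9 + 123904) = 453010 - √123913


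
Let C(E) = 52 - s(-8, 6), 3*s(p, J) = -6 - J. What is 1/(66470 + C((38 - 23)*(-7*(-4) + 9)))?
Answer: 1/66526 ≈ 1.5032e-5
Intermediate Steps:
s(p, J) = -2 - J/3 (s(p, J) = (-6 - J)/3 = -2 - J/3)
C(E) = 56 (C(E) = 52 - (-2 - ⅓*6) = 52 - (-2 - 2) = 52 - 1*(-4) = 52 + 4 = 56)
1/(66470 + C((38 - 23)*(-7*(-4) + 9))) = 1/(66470 + 56) = 1/66526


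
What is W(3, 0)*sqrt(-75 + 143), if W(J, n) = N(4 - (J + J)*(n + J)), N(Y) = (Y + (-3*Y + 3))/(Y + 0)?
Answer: -31*sqrt(17)/7 ≈ -18.259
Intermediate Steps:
N(Y) = (3 - 2*Y)/Y (N(Y) = (Y + (3 - 3*Y))/Y = (3 - 2*Y)/Y)
W(J, n) = -2 + 3/(4 - 2*J*(J + n)) (W(J, n) = -2 + 3/(4 - (J + J)*(n + J)) = -2 + 3/(4 - 2*J*(J + n)))
W(3, 0)*sqrt(-75 + 143) = ((5/2 - 2*3**2 - 2*3*0)/(-2 + 3**2 + 3*0))*sqrt(-75 + 143) = ((5/2 - 2*9 + 0)/(-2 + 9 + 0))*sqrt(68) = ((5/2 - 18 + 0)/7)*(2*sqrt(17)) = ((1/7)*(-31/2))*(2*sqrt(17)) = -31*sqrt(17)/7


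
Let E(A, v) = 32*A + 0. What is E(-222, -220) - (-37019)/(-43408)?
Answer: -308407451/43408 ≈ -7104.9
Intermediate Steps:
E(A, v) = 32*A
E(-222, -220) - (-37019)/(-43408) = 32*(-222) - (-37019)/(-43408) = -7104 - (-37019)*(-1)/43408 = -7104 - 1*37019/43408 = -7104 - 37019/43408 = -308407451/43408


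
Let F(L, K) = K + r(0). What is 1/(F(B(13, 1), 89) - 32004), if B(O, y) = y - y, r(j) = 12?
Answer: -1/31903 ≈ -3.1345e-5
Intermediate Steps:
B(O, y) = 0
F(L, K) = 12 + K (F(L, K) = K + 12 = 12 + K)
1/(F(B(13, 1), 89) - 32004) = 1/((12 + 89) - 32004) = 1/(101 - 32004) = 1/(-31903) = -1/31903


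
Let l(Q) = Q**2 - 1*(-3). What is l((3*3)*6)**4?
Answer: 72599959754721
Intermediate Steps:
l(Q) = 3 + Q**2 (l(Q) = Q**2 + 3 = 3 + Q**2)
l((3*3)*6)**4 = (3 + ((3*3)*6)**2)**4 = (3 + (9*6)**2)**4 = (3 + 54**2)**4 = (3 + 2916)**4 = 2919**4 = 72599959754721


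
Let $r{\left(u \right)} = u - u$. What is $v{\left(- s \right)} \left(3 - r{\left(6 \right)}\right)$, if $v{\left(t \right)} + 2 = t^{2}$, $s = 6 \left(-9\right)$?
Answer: $8742$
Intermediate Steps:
$r{\left(u \right)} = 0$
$s = -54$
$v{\left(t \right)} = -2 + t^{2}$
$v{\left(- s \right)} \left(3 - r{\left(6 \right)}\right) = \left(-2 + \left(\left(-1\right) \left(-54\right)\right)^{2}\right) \left(3 - 0\right) = \left(-2 + 54^{2}\right) \left(3 + 0\right) = \left(-2 + 2916\right) 3 = 2914 \cdot 3 = 8742$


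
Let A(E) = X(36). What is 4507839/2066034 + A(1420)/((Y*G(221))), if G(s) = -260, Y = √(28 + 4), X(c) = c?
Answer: 1502613/688678 - 9*√2/520 ≈ 2.1574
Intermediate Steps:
Y = 4*√2 (Y = √32 = 4*√2 ≈ 5.6569)
A(E) = 36
4507839/2066034 + A(1420)/((Y*G(221))) = 4507839/2066034 + 36/(((4*√2)*(-260))) = 4507839*(1/2066034) + 36/((-1040*√2)) = 1502613/688678 + 36*(-√2/2080) = 1502613/688678 - 9*√2/520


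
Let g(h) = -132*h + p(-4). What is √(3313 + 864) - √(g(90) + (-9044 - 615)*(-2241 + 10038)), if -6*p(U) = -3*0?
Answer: √4177 - I*√75323103 ≈ 64.63 - 8678.9*I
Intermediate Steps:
p(U) = 0 (p(U) = -(-1)*0/2 = -⅙*0 = 0)
g(h) = -132*h (g(h) = -132*h + 0 = -132*h)
√(3313 + 864) - √(g(90) + (-9044 - 615)*(-2241 + 10038)) = √(3313 + 864) - √(-132*90 + (-9044 - 615)*(-2241 + 10038)) = √4177 - √(-11880 - 9659*7797) = √4177 - √(-11880 - 75311223) = √4177 - √(-75323103) = √4177 - I*√75323103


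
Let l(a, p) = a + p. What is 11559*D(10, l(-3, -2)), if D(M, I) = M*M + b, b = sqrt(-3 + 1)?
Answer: 1155900 + 11559*I*sqrt(2) ≈ 1.1559e+6 + 16347.0*I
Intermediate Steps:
b = I*sqrt(2) (b = sqrt(-2) = I*sqrt(2) ≈ 1.4142*I)
D(M, I) = M**2 + I*sqrt(2) (D(M, I) = M*M + I*sqrt(2) = M**2 + I*sqrt(2))
11559*D(10, l(-3, -2)) = 11559*(10**2 + I*sqrt(2)) = 11559*(100 + I*sqrt(2)) = 1155900 + 11559*I*sqrt(2)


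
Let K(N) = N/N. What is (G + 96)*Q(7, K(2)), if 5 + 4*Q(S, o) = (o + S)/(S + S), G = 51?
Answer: -651/4 ≈ -162.75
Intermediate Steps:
K(N) = 1
Q(S, o) = -5/4 + (S + o)/(8*S) (Q(S, o) = -5/4 + ((o + S)/(S + S))/4 = -5/4 + ((S + o)/((2*S)))/4 = -5/4 + ((S + o)*(1/(2*S)))/4 = -5/4 + ((S + o)/(2*S))/4 = -5/4 + (S + o)/(8*S))
(G + 96)*Q(7, K(2)) = (51 + 96)*((1/8)*(1 - 9*7)/7) = 147*((1/8)*(1/7)*(1 - 63)) = 147*((1/8)*(1/7)*(-62)) = 147*(-31/28) = -651/4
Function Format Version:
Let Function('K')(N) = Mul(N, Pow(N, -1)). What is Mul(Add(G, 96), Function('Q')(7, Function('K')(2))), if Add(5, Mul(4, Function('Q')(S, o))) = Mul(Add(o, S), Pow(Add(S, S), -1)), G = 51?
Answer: Rational(-651, 4) ≈ -162.75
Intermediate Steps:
Function('K')(N) = 1
Function('Q')(S, o) = Add(Rational(-5, 4), Mul(Rational(1, 8), Pow(S, -1), Add(S, o))) (Function('Q')(S, o) = Add(Rational(-5, 4), Mul(Rational(1, 4), Mul(Add(o, S), Pow(Add(S, S), -1)))) = Add(Rational(-5, 4), Mul(Rational(1, 4), Mul(Add(S, o), Pow(Mul(2, S), -1)))) = Add(Rational(-5, 4), Mul(Rational(1, 4), Mul(Add(S, o), Mul(Rational(1, 2), Pow(S, -1))))) = Add(Rational(-5, 4), Mul(Rational(1, 4), Mul(Rational(1, 2), Pow(S, -1), Add(S, o)))) = Add(Rational(-5, 4), Mul(Rational(1, 8), Pow(S, -1), Add(S, o))))
Mul(Add(G, 96), Function('Q')(7, Function('K')(2))) = Mul(Add(51, 96), Mul(Rational(1, 8), Pow(7, -1), Add(1, Mul(-9, 7)))) = Mul(147, Mul(Rational(1, 8), Rational(1, 7), Add(1, -63))) = Mul(147, Mul(Rational(1, 8), Rational(1, 7), -62)) = Mul(147, Rational(-31, 28)) = Rational(-651, 4)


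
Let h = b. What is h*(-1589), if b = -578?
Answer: 918442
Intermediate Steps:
h = -578
h*(-1589) = -578*(-1589) = 918442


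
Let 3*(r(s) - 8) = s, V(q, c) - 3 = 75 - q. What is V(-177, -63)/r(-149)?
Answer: -153/25 ≈ -6.1200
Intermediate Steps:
V(q, c) = 78 - q (V(q, c) = 3 + (75 - q) = 78 - q)
r(s) = 8 + s/3
V(-177, -63)/r(-149) = (78 - 1*(-177))/(8 + (1/3)*(-149)) = (78 + 177)/(8 - 149/3) = 255/(-125/3) = 255*(-3/125) = -153/25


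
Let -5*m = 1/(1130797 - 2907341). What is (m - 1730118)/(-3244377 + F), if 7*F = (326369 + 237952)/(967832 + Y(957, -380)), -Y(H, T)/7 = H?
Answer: 14770839728731806547/27698787855884967360 ≈ 0.53327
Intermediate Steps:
Y(H, T) = -7*H
F = 564321/6727931 (F = ((326369 + 237952)/(967832 - 7*957))/7 = (564321/(967832 - 6699))/7 = (564321/961133)/7 = (564321*(1/961133))/7 = (⅐)*(564321/961133) = 564321/6727931 ≈ 0.083877)
m = 1/8882720 (m = -1/(5*(1130797 - 2907341)) = -⅕/(-1776544) = -⅕*(-1/1776544) = 1/8882720 ≈ 1.1258e-7)
(m - 1730118)/(-3244377 + F) = (1/8882720 - 1730118)/(-3244377 + 564321/6727931) = -15368153760959/(8882720*(-21827944029666/6727931)) = -15368153760959/8882720*(-6727931/21827944029666) = 14770839728731806547/27698787855884967360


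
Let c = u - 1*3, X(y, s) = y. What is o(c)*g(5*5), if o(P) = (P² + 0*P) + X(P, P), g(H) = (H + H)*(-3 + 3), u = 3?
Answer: 0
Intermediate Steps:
g(H) = 0 (g(H) = (2*H)*0 = 0)
c = 0 (c = 3 - 1*3 = 3 - 3 = 0)
o(P) = P + P² (o(P) = (P² + 0*P) + P = (P² + 0) + P = P² + P = P + P²)
o(c)*g(5*5) = (0*(1 + 0))*0 = (0*1)*0 = 0*0 = 0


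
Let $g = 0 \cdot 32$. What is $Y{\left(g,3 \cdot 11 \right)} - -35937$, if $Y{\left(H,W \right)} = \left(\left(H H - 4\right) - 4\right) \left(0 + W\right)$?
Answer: $35673$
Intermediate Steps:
$g = 0$
$Y{\left(H,W \right)} = W \left(-8 + H^{2}\right)$ ($Y{\left(H,W \right)} = \left(\left(H^{2} - 4\right) - 4\right) W = \left(\left(-4 + H^{2}\right) - 4\right) W = \left(-8 + H^{2}\right) W = W \left(-8 + H^{2}\right)$)
$Y{\left(g,3 \cdot 11 \right)} - -35937 = 3 \cdot 11 \left(-8 + 0^{2}\right) - -35937 = 33 \left(-8 + 0\right) + 35937 = 33 \left(-8\right) + 35937 = -264 + 35937 = 35673$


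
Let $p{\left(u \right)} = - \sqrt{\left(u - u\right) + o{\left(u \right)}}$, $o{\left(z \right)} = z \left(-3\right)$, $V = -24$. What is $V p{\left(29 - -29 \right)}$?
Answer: $24 i \sqrt{174} \approx 316.58 i$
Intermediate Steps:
$o{\left(z \right)} = - 3 z$
$p{\left(u \right)} = - \sqrt{3} \sqrt{- u}$ ($p{\left(u \right)} = - \sqrt{\left(u - u\right) - 3 u} = - \sqrt{0 - 3 u} = - \sqrt{- 3 u} = - \sqrt{3} \sqrt{- u}$)
$V p{\left(29 - -29 \right)} = - 24 \left(- \sqrt{3} \sqrt{- (29 - -29)}\right) = - 24 \left(- \sqrt{3} \sqrt{- (29 + 29)}\right) = - 24 \left(- \sqrt{3} \sqrt{\left(-1\right) 58}\right) = - 24 \left(- \sqrt{3} \sqrt{-58}\right) = - 24 \left(- \sqrt{3} i \sqrt{58}\right) = - 24 \left(- i \sqrt{174}\right) = 24 i \sqrt{174}$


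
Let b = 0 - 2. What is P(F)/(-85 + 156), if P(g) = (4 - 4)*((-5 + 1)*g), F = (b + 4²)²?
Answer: 0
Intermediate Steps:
b = -2
F = 196 (F = (-2 + 4²)² = (-2 + 16)² = 14² = 196)
P(g) = 0 (P(g) = 0*(-4*g) = 0)
P(F)/(-85 + 156) = 0/(-85 + 156) = 0/71 = (1/71)*0 = 0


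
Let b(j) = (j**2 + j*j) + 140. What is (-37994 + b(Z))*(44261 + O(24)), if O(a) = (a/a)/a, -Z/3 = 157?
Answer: 35924740035/2 ≈ 1.7962e+10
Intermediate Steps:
Z = -471 (Z = -3*157 = -471)
b(j) = 140 + 2*j**2 (b(j) = (j**2 + j**2) + 140 = 2*j**2 + 140 = 140 + 2*j**2)
O(a) = 1/a
(-37994 + b(Z))*(44261 + O(24)) = (-37994 + (140 + 2*(-471)**2))*(44261 + 1/24) = (-37994 + (140 + 2*221841))*(44261 + 1/24) = (-37994 + (140 + 443682))*(1062265/24) = (-37994 + 443822)*(1062265/24) = 405828*(1062265/24) = 35924740035/2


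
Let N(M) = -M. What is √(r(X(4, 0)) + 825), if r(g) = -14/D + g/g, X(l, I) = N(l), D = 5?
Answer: 14*√105/5 ≈ 28.691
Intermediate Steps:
X(l, I) = -l
r(g) = -9/5 (r(g) = -14/5 + g/g = -14*⅕ + 1 = -14/5 + 1 = -9/5)
√(r(X(4, 0)) + 825) = √(-9/5 + 825) = √(4116/5) = 14*√105/5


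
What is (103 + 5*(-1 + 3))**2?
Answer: 12769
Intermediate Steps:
(103 + 5*(-1 + 3))**2 = (103 + 5*2)**2 = (103 + 10)**2 = 113**2 = 12769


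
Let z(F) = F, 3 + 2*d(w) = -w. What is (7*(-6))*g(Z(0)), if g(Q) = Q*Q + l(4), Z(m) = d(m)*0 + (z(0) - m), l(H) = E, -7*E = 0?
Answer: 0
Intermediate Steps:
E = 0 (E = -⅐*0 = 0)
l(H) = 0
d(w) = -3/2 - w/2 (d(w) = -3/2 + (-w)/2 = -3/2 - w/2)
Z(m) = -m (Z(m) = (-3/2 - m/2)*0 + (0 - m) = 0 - m = -m)
g(Q) = Q² (g(Q) = Q*Q + 0 = Q² + 0 = Q²)
(7*(-6))*g(Z(0)) = (7*(-6))*(-1*0)² = -42*0² = -42*0 = 0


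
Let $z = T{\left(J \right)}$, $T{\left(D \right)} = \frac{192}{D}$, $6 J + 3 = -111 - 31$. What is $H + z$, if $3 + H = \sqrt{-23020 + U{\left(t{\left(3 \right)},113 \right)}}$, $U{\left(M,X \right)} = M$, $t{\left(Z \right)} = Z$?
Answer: $- \frac{1587}{145} + i \sqrt{23017} \approx -10.945 + 151.71 i$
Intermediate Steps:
$J = - \frac{145}{6}$ ($J = - \frac{1}{2} + \frac{-111 - 31}{6} = - \frac{1}{2} + \frac{1}{6} \left(-142\right) = - \frac{1}{2} - \frac{71}{3} = - \frac{145}{6} \approx -24.167$)
$H = -3 + i \sqrt{23017}$ ($H = -3 + \sqrt{-23020 + 3} = -3 + \sqrt{-23017} = -3 + i \sqrt{23017} \approx -3.0 + 151.71 i$)
$z = - \frac{1152}{145}$ ($z = \frac{192}{- \frac{145}{6}} = 192 \left(- \frac{6}{145}\right) = - \frac{1152}{145} \approx -7.9448$)
$H + z = \left(-3 + i \sqrt{23017}\right) - \frac{1152}{145} = - \frac{1587}{145} + i \sqrt{23017}$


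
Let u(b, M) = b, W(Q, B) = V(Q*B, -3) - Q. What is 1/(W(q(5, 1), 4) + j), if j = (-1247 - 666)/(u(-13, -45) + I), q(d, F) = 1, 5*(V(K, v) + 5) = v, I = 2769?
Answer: -13780/100513 ≈ -0.13710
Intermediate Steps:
V(K, v) = -5 + v/5
W(Q, B) = -28/5 - Q (W(Q, B) = (-5 + (⅕)*(-3)) - Q = (-5 - ⅗) - Q = -28/5 - Q)
j = -1913/2756 (j = (-1247 - 666)/(-13 + 2769) = -1913/2756 ≈ -0.69412)
1/(W(q(5, 1), 4) + j) = 1/((-28/5 - 1*1) - 1913/2756) = 1/((-28/5 - 1) - 1913/2756) = 1/(-33/5 - 1913/2756) = 1/(-100513/13780) = -13780/100513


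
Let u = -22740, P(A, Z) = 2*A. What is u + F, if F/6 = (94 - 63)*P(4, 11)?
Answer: -21252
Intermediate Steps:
F = 1488 (F = 6*((94 - 63)*(2*4)) = 6*(31*8) = 6*248 = 1488)
u + F = -22740 + 1488 = -21252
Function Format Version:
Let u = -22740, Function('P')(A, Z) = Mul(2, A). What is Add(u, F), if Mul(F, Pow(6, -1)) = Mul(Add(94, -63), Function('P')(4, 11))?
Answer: -21252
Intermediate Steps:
F = 1488 (F = Mul(6, Mul(Add(94, -63), Mul(2, 4))) = Mul(6, Mul(31, 8)) = Mul(6, 248) = 1488)
Add(u, F) = Add(-22740, 1488) = -21252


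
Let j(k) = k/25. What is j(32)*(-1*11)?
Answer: -352/25 ≈ -14.080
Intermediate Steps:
j(k) = k/25 (j(k) = k*(1/25) = k/25)
j(32)*(-1*11) = ((1/25)*32)*(-1*11) = (32/25)*(-11) = -352/25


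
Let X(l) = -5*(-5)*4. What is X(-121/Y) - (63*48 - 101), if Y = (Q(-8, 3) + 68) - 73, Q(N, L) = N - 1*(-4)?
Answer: -2823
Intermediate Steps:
Q(N, L) = 4 + N (Q(N, L) = N + 4 = 4 + N)
Y = -9 (Y = ((4 - 8) + 68) - 73 = (-4 + 68) - 73 = 64 - 73 = -9)
X(l) = 100 (X(l) = 25*4 = 100)
X(-121/Y) - (63*48 - 101) = 100 - (63*48 - 101) = 100 - (3024 - 101) = 100 - 1*2923 = 100 - 2923 = -2823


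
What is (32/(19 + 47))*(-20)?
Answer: -320/33 ≈ -9.6970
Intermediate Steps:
(32/(19 + 47))*(-20) = (32/66)*(-20) = (32*(1/66))*(-20) = (16/33)*(-20) = -320/33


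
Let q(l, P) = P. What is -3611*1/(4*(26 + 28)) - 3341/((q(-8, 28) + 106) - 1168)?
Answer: -1506059/111672 ≈ -13.486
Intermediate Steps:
-3611*1/(4*(26 + 28)) - 3341/((q(-8, 28) + 106) - 1168) = -3611*1/(4*(26 + 28)) - 3341/((28 + 106) - 1168) = -3611/(4*54) - 3341/(134 - 1168) = -3611/216 - 3341/(-1034) = -3611*1/216 - 3341*(-1/1034) = -3611/216 + 3341/1034 = -1506059/111672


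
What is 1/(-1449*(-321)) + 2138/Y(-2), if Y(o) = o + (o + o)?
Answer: -165740966/465129 ≈ -356.33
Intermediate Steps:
Y(o) = 3*o (Y(o) = o + 2*o = 3*o)
1/(-1449*(-321)) + 2138/Y(-2) = 1/(-1449*(-321)) + 2138/((3*(-2))) = -1/1449*(-1/321) + 2138/(-6) = 1/465129 + 2138*(-1/6) = 1/465129 - 1069/3 = -165740966/465129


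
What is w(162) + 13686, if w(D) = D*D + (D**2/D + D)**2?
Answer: 144906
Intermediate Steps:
w(D) = 5*D**2 (w(D) = D**2 + (D + D)**2 = D**2 + (2*D)**2 = D**2 + 4*D**2 = 5*D**2)
w(162) + 13686 = 5*162**2 + 13686 = 5*26244 + 13686 = 131220 + 13686 = 144906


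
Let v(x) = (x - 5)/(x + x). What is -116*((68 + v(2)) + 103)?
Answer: -19749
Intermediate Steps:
v(x) = (-5 + x)/(2*x) (v(x) = (-5 + x)/((2*x)) = (-5 + x)*(1/(2*x)) = (-5 + x)/(2*x))
-116*((68 + v(2)) + 103) = -116*((68 + (½)*(-5 + 2)/2) + 103) = -116*((68 + (½)*(½)*(-3)) + 103) = -116*((68 - ¾) + 103) = -116*(269/4 + 103) = -116*681/4 = -19749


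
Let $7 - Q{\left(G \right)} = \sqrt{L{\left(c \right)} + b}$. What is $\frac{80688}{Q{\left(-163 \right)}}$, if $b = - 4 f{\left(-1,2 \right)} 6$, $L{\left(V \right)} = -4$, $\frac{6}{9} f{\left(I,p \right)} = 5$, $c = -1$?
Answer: $\frac{564816}{233} + \frac{161376 i \sqrt{46}}{233} \approx 2424.1 + 4697.4 i$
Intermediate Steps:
$f{\left(I,p \right)} = \frac{15}{2}$ ($f{\left(I,p \right)} = \frac{3}{2} \cdot 5 = \frac{15}{2}$)
$b = -180$ ($b = \left(-4\right) \frac{15}{2} \cdot 6 = \left(-30\right) 6 = -180$)
$Q{\left(G \right)} = 7 - 2 i \sqrt{46}$ ($Q{\left(G \right)} = 7 - \sqrt{-4 - 180} = 7 - \sqrt{-184} = 7 - 2 i \sqrt{46}$)
$\frac{80688}{Q{\left(-163 \right)}} = \frac{80688}{7 - 2 i \sqrt{46}}$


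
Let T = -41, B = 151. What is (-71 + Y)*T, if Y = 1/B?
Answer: 439520/151 ≈ 2910.7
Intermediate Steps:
Y = 1/151 ≈ 0.0066225
(-71 + Y)*T = (-71 + 1/151)*(-41) = -10720/151*(-41) = 439520/151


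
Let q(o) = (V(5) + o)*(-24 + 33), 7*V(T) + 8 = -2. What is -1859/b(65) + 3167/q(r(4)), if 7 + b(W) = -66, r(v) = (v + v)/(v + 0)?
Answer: 1685261/2628 ≈ 641.27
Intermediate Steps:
r(v) = 2 (r(v) = (2*v)/v = 2)
V(T) = -10/7 (V(T) = -8/7 + (1/7)*(-2) = -8/7 - 2/7 = -10/7)
b(W) = -73 (b(W) = -7 - 66 = -73)
q(o) = -90/7 + 9*o (q(o) = (-10/7 + o)*(-24 + 33) = (-10/7 + o)*9 = -90/7 + 9*o)
-1859/b(65) + 3167/q(r(4)) = -1859/(-73) + 3167/(-90/7 + 9*2) = -1859*(-1/73) + 3167/(-90/7 + 18) = 1859/73 + 3167/(36/7) = 1859/73 + 3167*(7/36) = 1859/73 + 22169/36 = 1685261/2628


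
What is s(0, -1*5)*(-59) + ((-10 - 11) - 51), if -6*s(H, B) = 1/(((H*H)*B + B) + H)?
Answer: -2219/30 ≈ -73.967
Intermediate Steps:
s(H, B) = -1/(6*(B + H + B*H**2)) (s(H, B) = -1/(6*(((H*H)*B + B) + H)) = -1/(6*((H**2*B + B) + H)) = -1/(6*((B*H**2 + B) + H)) = -1/(6*((B + B*H**2) + H)) = -1/(6*(B + H + B*H**2)))
s(0, -1*5)*(-59) + ((-10 - 11) - 51) = -1/(6*(-1*5) + 6*0 + 6*(-1*5)*0**2)*(-59) + ((-10 - 11) - 51) = -1/(6*(-5) + 0 + 6*(-5)*0)*(-59) + (-21 - 51) = -1/(-30 + 0 + 0)*(-59) - 72 = -1/(-30)*(-59) - 72 = -1*(-1/30)*(-59) - 72 = (1/30)*(-59) - 72 = -59/30 - 72 = -2219/30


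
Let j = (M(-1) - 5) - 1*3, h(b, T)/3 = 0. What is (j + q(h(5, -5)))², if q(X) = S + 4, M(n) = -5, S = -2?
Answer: 121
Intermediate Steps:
h(b, T) = 0 (h(b, T) = 3*0 = 0)
j = -13 (j = (-5 - 5) - 1*3 = -10 - 3 = -13)
q(X) = 2 (q(X) = -2 + 4 = 2)
(j + q(h(5, -5)))² = (-13 + 2)² = (-11)² = 121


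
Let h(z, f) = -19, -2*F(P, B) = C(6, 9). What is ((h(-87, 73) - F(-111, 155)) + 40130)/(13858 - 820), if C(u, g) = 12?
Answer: 40117/13038 ≈ 3.0769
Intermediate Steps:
F(P, B) = -6 (F(P, B) = -½*12 = -6)
((h(-87, 73) - F(-111, 155)) + 40130)/(13858 - 820) = ((-19 - 1*(-6)) + 40130)/(13858 - 820) = ((-19 + 6) + 40130)/13038 = (-13 + 40130)*(1/13038) = 40117*(1/13038) = 40117/13038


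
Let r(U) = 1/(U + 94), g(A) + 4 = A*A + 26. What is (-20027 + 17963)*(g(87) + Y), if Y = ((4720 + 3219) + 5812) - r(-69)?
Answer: -1101245136/25 ≈ -4.4050e+7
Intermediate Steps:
g(A) = 22 + A² (g(A) = -4 + (A*A + 26) = -4 + (A² + 26) = -4 + (26 + A²) = 22 + A²)
r(U) = 1/(94 + U)
Y = 343774/25 (Y = ((4720 + 3219) + 5812) - 1/(94 - 69) = (7939 + 5812) - 1/25 = 13751 - 1*1/25 = 13751 - 1/25 = 343774/25 ≈ 13751.)
(-20027 + 17963)*(g(87) + Y) = (-20027 + 17963)*((22 + 87²) + 343774/25) = -2064*((22 + 7569) + 343774/25) = -2064*(7591 + 343774/25) = -2064*533549/25 = -1101245136/25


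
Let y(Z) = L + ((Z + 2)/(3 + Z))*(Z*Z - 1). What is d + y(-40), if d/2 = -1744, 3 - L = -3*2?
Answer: -67961/37 ≈ -1836.8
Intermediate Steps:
L = 9 (L = 3 - (-3)*2 = 3 - 1*(-6) = 3 + 6 = 9)
d = -3488 (d = 2*(-1744) = -3488)
y(Z) = 9 + (-1 + Z²)*(2 + Z)/(3 + Z) (y(Z) = 9 + ((Z + 2)/(3 + Z))*(Z*Z - 1) = 9 + ((2 + Z)/(3 + Z))*(Z² - 1) = 9 + ((2 + Z)/(3 + Z))*(-1 + Z²) = 9 + (-1 + Z²)*(2 + Z)/(3 + Z))
d + y(-40) = -3488 + (25 + (-40)³ + 2*(-40)² + 8*(-40))/(3 - 40) = -3488 + (25 - 64000 + 2*1600 - 320)/(-37) = -3488 - (25 - 64000 + 3200 - 320)/37 = -3488 - 1/37*(-61095) = -3488 + 61095/37 = -67961/37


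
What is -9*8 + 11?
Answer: -61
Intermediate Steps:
-9*8 + 11 = -72 + 11 = -61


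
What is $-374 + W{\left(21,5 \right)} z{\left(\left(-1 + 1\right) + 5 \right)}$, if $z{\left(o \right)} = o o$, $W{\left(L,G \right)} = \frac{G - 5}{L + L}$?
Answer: $-374$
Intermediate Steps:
$W{\left(L,G \right)} = \frac{-5 + G}{2 L}$
$z{\left(o \right)} = o^{2}$
$-374 + W{\left(21,5 \right)} z{\left(\left(-1 + 1\right) + 5 \right)} = -374 + \frac{-5 + 5}{2 \cdot 21} \left(\left(-1 + 1\right) + 5\right)^{2} = -374 + \frac{1}{2} \cdot \frac{1}{21} \cdot 0 \left(0 + 5\right)^{2} = -374 + 0 \cdot 5^{2} = -374 + 0 \cdot 25 = -374 + 0 = -374$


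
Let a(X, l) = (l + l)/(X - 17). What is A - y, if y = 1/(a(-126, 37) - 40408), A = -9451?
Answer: -54611828375/5778418 ≈ -9451.0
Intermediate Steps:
a(X, l) = 2*l/(-17 + X) (a(X, l) = (2*l)/(-17 + X) = 2*l/(-17 + X))
y = -143/5778418 (y = 1/(2*37/(-17 - 126) - 40408) = 1/(2*37/(-143) - 40408) = 1/(2*37*(-1/143) - 40408) = 1/(-74/143 - 40408) = 1/(-5778418/143) = -143/5778418 ≈ -2.4747e-5)
A - y = -9451 - 1*(-143/5778418) = -9451 + 143/5778418 = -54611828375/5778418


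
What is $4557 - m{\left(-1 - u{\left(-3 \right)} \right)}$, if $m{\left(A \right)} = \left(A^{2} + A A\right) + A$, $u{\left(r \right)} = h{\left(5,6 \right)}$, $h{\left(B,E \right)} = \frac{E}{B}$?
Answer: $\frac{113738}{25} \approx 4549.5$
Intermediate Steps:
$u{\left(r \right)} = \frac{6}{5}$
$m{\left(A \right)} = A + 2 A^{2}$ ($m{\left(A \right)} = \left(A^{2} + A^{2}\right) + A = 2 A^{2} + A = A + 2 A^{2}$)
$4557 - m{\left(-1 - u{\left(-3 \right)} \right)} = 4557 - \left(-1 - \frac{6}{5}\right) \left(1 + 2 \left(-1 - \frac{6}{5}\right)\right) = 4557 - - \frac{11 \left(1 + 2 \left(- \frac{11}{5}\right)\right)}{5} = 4557 - - \frac{11 \left(1 - \frac{22}{5}\right)}{5} = 4557 - \left(- \frac{11}{5}\right) \left(- \frac{17}{5}\right) = 4557 - \frac{187}{25} = \frac{113738}{25}$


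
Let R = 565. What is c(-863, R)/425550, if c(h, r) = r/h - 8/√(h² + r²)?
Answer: -113/73449930 - 2*√1063994/113195661675 ≈ -1.5567e-6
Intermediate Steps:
c(h, r) = -8/√(h² + r²) + r/h (c(h, r) = r/h - 8/√(h² + r²) = -8/√(h² + r²) + r/h)
c(-863, R)/425550 = (-8/√((-863)² + 565²) + 565/(-863))/425550 = (-8/√(744769 + 319225) + 565*(-1/863))*(1/425550) = (-4*√1063994/531997 - 565/863)*(1/425550) = (-565/863 - 4*√1063994/531997)*(1/425550) = -113/73449930 - 2*√1063994/113195661675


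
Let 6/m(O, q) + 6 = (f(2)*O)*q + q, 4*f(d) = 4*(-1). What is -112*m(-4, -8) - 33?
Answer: -423/23 ≈ -18.391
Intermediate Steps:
f(d) = -1 (f(d) = (4*(-1))/4 = (¼)*(-4) = -1)
m(O, q) = 6/(-6 + q - O*q) (m(O, q) = 6/(-6 + ((-O)*q + q)) = 6/(-6 + (-O*q + q)) = 6/(-6 + (q - O*q)) = 6/(-6 + q - O*q))
-112*m(-4, -8) - 33 = -672/(-6 - 8 - 1*(-4)*(-8)) - 33 = -672/(-6 - 8 - 32) - 33 = -672/(-46) - 33 = -672*(-1)/46 - 33 = -112*(-3/23) - 33 = 336/23 - 33 = -423/23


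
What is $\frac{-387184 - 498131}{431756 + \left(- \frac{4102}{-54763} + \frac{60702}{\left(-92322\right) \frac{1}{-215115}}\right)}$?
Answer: $- \frac{2162319738387}{1399988186435} \approx -1.5445$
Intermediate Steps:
$\frac{-387184 - 498131}{431756 + \left(- \frac{4102}{-54763} + \frac{60702}{\left(-92322\right) \frac{1}{-215115}}\right)} = - \frac{885315}{431756 - \left(- \frac{4102}{54763} - \frac{60702}{\left(-92322\right) \left(- \frac{1}{215115}\right)}\right)} = - \frac{885315}{431756 + \left(\frac{4102}{54763} + \frac{60702}{\frac{30774}{71705}}\right)} = - \frac{885315}{431756 + \left(\frac{4102}{54763} + 60702 \cdot \frac{71705}{30774}\right)} = - \frac{885315}{431756 + \left(\frac{4102}{54763} + \frac{725439485}{5129}\right)} = - \frac{885315}{431756 + \frac{1727272328531}{12212149}} = - \frac{885315}{\frac{6999940932175}{12212149}} = \left(-885315\right) \frac{12212149}{6999940932175} = - \frac{2162319738387}{1399988186435}$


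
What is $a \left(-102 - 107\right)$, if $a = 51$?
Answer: $-10659$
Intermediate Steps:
$a \left(-102 - 107\right) = 51 \left(-102 - 107\right) = 51 \left(-209\right) = -10659$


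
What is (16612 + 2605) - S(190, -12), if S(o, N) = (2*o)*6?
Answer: 16937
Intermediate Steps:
S(o, N) = 12*o
(16612 + 2605) - S(190, -12) = (16612 + 2605) - 12*190 = 19217 - 1*2280 = 19217 - 2280 = 16937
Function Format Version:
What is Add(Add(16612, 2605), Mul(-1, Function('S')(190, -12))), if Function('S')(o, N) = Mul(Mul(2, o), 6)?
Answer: 16937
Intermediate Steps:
Function('S')(o, N) = Mul(12, o)
Add(Add(16612, 2605), Mul(-1, Function('S')(190, -12))) = Add(Add(16612, 2605), Mul(-1, Mul(12, 190))) = Add(19217, Mul(-1, 2280)) = Add(19217, -2280) = 16937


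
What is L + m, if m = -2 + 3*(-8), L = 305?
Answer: 279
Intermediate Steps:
m = -26 (m = -2 - 24 = -26)
L + m = 305 - 26 = 279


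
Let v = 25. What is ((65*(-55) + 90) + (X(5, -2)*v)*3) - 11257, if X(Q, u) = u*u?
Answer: -14442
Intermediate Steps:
X(Q, u) = u²
((65*(-55) + 90) + (X(5, -2)*v)*3) - 11257 = ((65*(-55) + 90) + ((-2)²*25)*3) - 11257 = ((-3575 + 90) + (4*25)*3) - 11257 = (-3485 + 100*3) - 11257 = (-3485 + 300) - 11257 = -3185 - 11257 = -14442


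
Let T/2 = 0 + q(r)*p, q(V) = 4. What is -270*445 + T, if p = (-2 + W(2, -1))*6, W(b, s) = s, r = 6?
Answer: -120294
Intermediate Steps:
p = -18 (p = (-2 - 1)*6 = -3*6 = -18)
T = -144 (T = 2*(0 + 4*(-18)) = 2*(0 - 72) = 2*(-72) = -144)
-270*445 + T = -270*445 - 144 = -120150 - 144 = -120294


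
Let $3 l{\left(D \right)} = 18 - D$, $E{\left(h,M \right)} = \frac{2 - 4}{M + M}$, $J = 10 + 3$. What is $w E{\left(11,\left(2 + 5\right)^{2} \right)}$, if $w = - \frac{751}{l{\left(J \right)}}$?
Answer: $\frac{2253}{245} \approx 9.1959$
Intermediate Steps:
$J = 13$
$E{\left(h,M \right)} = - \frac{1}{M}$ ($E{\left(h,M \right)} = - \frac{2}{2 M} = - 2 \frac{1}{2 M} = - \frac{1}{M}$)
$l{\left(D \right)} = 6 - \frac{D}{3}$ ($l{\left(D \right)} = \frac{18 - D}{3} = 6 - \frac{D}{3}$)
$w = - \frac{2253}{5}$ ($w = - \frac{751}{6 - \frac{13}{3}} = - \frac{751}{\frac{5}{3}} = \left(-751\right) \frac{3}{5} = - \frac{2253}{5} \approx -450.6$)
$w E{\left(11,\left(2 + 5\right)^{2} \right)} = - \frac{2253 \left(- \frac{1}{\left(2 + 5\right)^{2}}\right)}{5} = - \frac{2253 \left(- \frac{1}{7^{2}}\right)}{5} = - \frac{2253 \left(- \frac{1}{49}\right)}{5} = - \frac{2253 \left(\left(-1\right) \frac{1}{49}\right)}{5} = \left(- \frac{2253}{5}\right) \left(- \frac{1}{49}\right) = \frac{2253}{245}$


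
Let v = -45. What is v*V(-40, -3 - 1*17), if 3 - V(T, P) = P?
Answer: -1035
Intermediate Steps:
V(T, P) = 3 - P
v*V(-40, -3 - 1*17) = -45*(3 - (-3 - 1*17)) = -45*(3 - (-3 - 17)) = -45*(3 - 1*(-20)) = -45*(3 + 20) = -45*23 = -1035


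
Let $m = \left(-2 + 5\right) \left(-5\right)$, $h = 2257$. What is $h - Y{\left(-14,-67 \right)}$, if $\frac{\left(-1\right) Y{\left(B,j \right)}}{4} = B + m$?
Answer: $2141$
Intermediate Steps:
$m = -15$ ($m = 3 \left(-5\right) = -15$)
$Y{\left(B,j \right)} = 60 - 4 B$ ($Y{\left(B,j \right)} = - 4 \left(B - 15\right) = - 4 \left(-15 + B\right) = 60 - 4 B$)
$h - Y{\left(-14,-67 \right)} = 2257 - \left(60 - -56\right) = 2257 - \left(60 + 56\right) = 2257 - 116 = 2141$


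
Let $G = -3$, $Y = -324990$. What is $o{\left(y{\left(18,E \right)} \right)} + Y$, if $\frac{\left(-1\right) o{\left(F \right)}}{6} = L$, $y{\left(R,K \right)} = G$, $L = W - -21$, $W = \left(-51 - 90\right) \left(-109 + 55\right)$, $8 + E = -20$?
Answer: $-370800$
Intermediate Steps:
$E = -28$ ($E = -8 - 20 = -28$)
$W = 7614$ ($W = \left(-141\right) \left(-54\right) = 7614$)
$L = 7635$ ($L = 7614 - -21 = 7614 + 21 = 7635$)
$y{\left(R,K \right)} = -3$
$o{\left(F \right)} = -45810$ ($o{\left(F \right)} = \left(-6\right) 7635 = -45810$)
$o{\left(y{\left(18,E \right)} \right)} + Y = -45810 - 324990 = -370800$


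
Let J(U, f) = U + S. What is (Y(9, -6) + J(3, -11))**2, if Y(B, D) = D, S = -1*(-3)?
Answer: 0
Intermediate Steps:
S = 3
J(U, f) = 3 + U (J(U, f) = U + 3 = 3 + U)
(Y(9, -6) + J(3, -11))**2 = (-6 + (3 + 3))**2 = (-6 + 6)**2 = 0**2 = 0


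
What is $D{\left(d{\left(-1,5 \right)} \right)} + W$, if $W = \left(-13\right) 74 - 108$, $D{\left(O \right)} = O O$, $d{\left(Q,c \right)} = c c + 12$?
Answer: $299$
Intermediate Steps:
$d{\left(Q,c \right)} = 12 + c^{2}$ ($d{\left(Q,c \right)} = c^{2} + 12 = 12 + c^{2}$)
$D{\left(O \right)} = O^{2}$
$W = -1070$ ($W = -962 - 108 = -1070$)
$D{\left(d{\left(-1,5 \right)} \right)} + W = \left(12 + 5^{2}\right)^{2} - 1070 = \left(12 + 25\right)^{2} - 1070 = 37^{2} - 1070 = 1369 - 1070 = 299$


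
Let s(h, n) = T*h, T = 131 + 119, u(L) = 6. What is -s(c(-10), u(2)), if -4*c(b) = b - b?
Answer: 0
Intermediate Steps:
T = 250
c(b) = 0 (c(b) = -(b - b)/4 = -¼*0 = 0)
s(h, n) = 250*h
-s(c(-10), u(2)) = -250*0 = -1*0 = 0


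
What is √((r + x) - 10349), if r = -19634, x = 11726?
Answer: I*√18257 ≈ 135.12*I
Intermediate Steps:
√((r + x) - 10349) = √((-19634 + 11726) - 10349) = √(-7908 - 10349) = √(-18257) = I*√18257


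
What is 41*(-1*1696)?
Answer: -69536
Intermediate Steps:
41*(-1*1696) = 41*(-1696) = -69536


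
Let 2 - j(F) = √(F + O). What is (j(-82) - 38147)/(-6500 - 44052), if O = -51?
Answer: 38145/50552 + I*√133/50552 ≈ 0.75457 + 0.00022813*I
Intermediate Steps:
j(F) = 2 - √(-51 + F) (j(F) = 2 - √(F - 51) = 2 - √(-51 + F))
(j(-82) - 38147)/(-6500 - 44052) = ((2 - √(-51 - 82)) - 38147)/(-6500 - 44052) = ((2 - √(-133)) - 38147)/(-50552) = ((2 - I*√133) - 38147)*(-1/50552) = (-38145 - I*√133)*(-1/50552) = 38145/50552 + I*√133/50552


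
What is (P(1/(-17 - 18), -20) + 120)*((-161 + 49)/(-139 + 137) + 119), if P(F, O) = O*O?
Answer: 91000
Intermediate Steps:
P(F, O) = O²
(P(1/(-17 - 18), -20) + 120)*((-161 + 49)/(-139 + 137) + 119) = ((-20)² + 120)*((-161 + 49)/(-139 + 137) + 119) = (400 + 120)*(-112/(-2) + 119) = 520*(-112*(-½) + 119) = 520*(56 + 119) = 520*175 = 91000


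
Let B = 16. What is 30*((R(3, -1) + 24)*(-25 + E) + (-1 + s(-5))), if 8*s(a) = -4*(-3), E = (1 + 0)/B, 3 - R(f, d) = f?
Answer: -17940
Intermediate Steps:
R(f, d) = 3 - f
E = 1/16 (E = (1 + 0)/16 = 1*(1/16) = 1/16 ≈ 0.062500)
s(a) = 3/2 (s(a) = (-4*(-3))/8 = (⅛)*12 = 3/2)
30*((R(3, -1) + 24)*(-25 + E) + (-1 + s(-5))) = 30*(((3 - 1*3) + 24)*(-25 + 1/16) + (-1 + 3/2)) = 30*(((3 - 3) + 24)*(-399/16) + ½) = 30*((0 + 24)*(-399/16) + ½) = 30*(24*(-399/16) + ½) = 30*(-1197/2 + ½) = 30*(-598) = -17940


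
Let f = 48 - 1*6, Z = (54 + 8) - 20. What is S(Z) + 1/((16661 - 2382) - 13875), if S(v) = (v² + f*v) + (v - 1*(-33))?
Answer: 1455613/404 ≈ 3603.0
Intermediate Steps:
Z = 42 (Z = 62 - 20 = 42)
f = 42 (f = 48 - 6 = 42)
S(v) = 33 + v² + 43*v (S(v) = (v² + 42*v) + (v - 1*(-33)) = (v² + 42*v) + (v + 33) = (v² + 42*v) + (33 + v) = 33 + v² + 43*v)
S(Z) + 1/((16661 - 2382) - 13875) = (33 + 42² + 43*42) + 1/((16661 - 2382) - 13875) = (33 + 1764 + 1806) + 1/(14279 - 13875) = 3603 + 1/404 = 1455613/404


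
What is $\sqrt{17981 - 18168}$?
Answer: $i \sqrt{187} \approx 13.675 i$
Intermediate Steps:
$\sqrt{17981 - 18168} = \sqrt{-187} = i \sqrt{187}$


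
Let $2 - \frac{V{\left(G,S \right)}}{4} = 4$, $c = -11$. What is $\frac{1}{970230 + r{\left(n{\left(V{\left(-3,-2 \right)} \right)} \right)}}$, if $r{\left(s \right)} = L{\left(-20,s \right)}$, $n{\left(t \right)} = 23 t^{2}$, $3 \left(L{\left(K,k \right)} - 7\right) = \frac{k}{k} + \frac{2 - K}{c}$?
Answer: $\frac{3}{2910710} \approx 1.0307 \cdot 10^{-6}$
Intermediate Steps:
$V{\left(G,S \right)} = -8$ ($V{\left(G,S \right)} = 8 - 16 = -8$)
$L{\left(K,k \right)} = \frac{80}{11} + \frac{K}{33}$ ($L{\left(K,k \right)} = 7 + \frac{\frac{k}{k} + \frac{2 - K}{-11}}{3} = 7 + \frac{1 + \left(2 - K\right) \left(- \frac{1}{11}\right)}{3} = 7 + \frac{1 + \left(- \frac{2}{11} + \frac{K}{11}\right)}{3} = 7 + \frac{\frac{9}{11} + \frac{K}{11}}{3} = 7 + \left(\frac{3}{11} + \frac{K}{33}\right) = \frac{80}{11} + \frac{K}{33}$)
$r{\left(s \right)} = \frac{20}{3}$ ($r{\left(s \right)} = \frac{80}{11} + \frac{1}{33} \left(-20\right) = \frac{80}{11} - \frac{20}{33} = \frac{20}{3}$)
$\frac{1}{970230 + r{\left(n{\left(V{\left(-3,-2 \right)} \right)} \right)}} = \frac{1}{970230 + \frac{20}{3}} = \frac{1}{\frac{2910710}{3}} = \frac{3}{2910710}$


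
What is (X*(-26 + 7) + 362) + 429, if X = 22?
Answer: 373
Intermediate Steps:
(X*(-26 + 7) + 362) + 429 = (22*(-26 + 7) + 362) + 429 = (22*(-19) + 362) + 429 = (-418 + 362) + 429 = -56 + 429 = 373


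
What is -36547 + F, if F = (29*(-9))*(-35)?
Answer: -27412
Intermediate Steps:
F = 9135 (F = -261*(-35) = 9135)
-36547 + F = -36547 + 9135 = -27412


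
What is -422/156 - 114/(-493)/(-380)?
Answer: -260116/96135 ≈ -2.7057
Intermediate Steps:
-422/156 - 114/(-493)/(-380) = -422*1/156 - 114*(-1/493)*(-1/380) = -211/78 + (114/493)*(-1/380) = -211/78 - 3/4930 = -260116/96135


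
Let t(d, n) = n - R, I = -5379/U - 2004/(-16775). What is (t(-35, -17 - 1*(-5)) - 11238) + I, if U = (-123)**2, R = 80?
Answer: -958496333653/84596325 ≈ -11330.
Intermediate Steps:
U = 15129
I = -19971403/84596325 (I = -5379/15129 - 2004/(-16775) = -5379*1/15129 - 2004*(-1/16775) = -1793/5043 + 2004/16775 = -19971403/84596325 ≈ -0.23608)
t(d, n) = -80 + n (t(d, n) = n - 1*80 = n - 80 = -80 + n)
(t(-35, -17 - 1*(-5)) - 11238) + I = ((-80 + (-17 - 1*(-5))) - 11238) - 19971403/84596325 = ((-80 + (-17 + 5)) - 11238) - 19971403/84596325 = ((-80 - 12) - 11238) - 19971403/84596325 = (-92 - 11238) - 19971403/84596325 = -11330 - 19971403/84596325 = -958496333653/84596325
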